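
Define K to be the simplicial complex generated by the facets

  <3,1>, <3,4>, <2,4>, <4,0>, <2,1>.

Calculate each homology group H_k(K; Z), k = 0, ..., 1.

H_0 ≅ Z,  H_1 ≅ Z.

Order the vertices as 0 < 1 < 2 < 3 < 4. Listing each simplex with vertices in this order, K has dimension 1 with simplices:

  0-simplices (5): [0], [1], [2], [3], [4]
  1-simplices (5): [0,4], [1,2], [1,3], [2,4], [3,4]

Hence C_0 ≅ Z^5, C_1 ≅ Z^5.

∂_1: C_1 → C_0 maps an edge to its endpoints' difference, ∂[p,q] = q − p. For instance
  ∂[1,3] = [3] − [1].
This gives a 5×5 integer matrix of rank 4; reducing to Smith normal form yields diagonal entries (1,1,1,1).

From H_k ≅ ker(∂_k) / im(∂_{k+1}) we obtain:

  H_0: rank C_0 − rank ∂_1 = 5 − 4 = 1, and the invariant factors of ∂_1 are all 1, so H_0 ≅ Z.
  H_1: rank ker ∂_1 − rank ∂_2 = (5 − 4) − 0 = 1, and there is no ∂_2, so H_1 ≅ Z.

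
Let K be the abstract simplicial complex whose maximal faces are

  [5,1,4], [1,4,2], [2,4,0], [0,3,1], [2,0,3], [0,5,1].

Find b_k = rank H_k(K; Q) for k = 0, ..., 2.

b_0 = 1, b_1 = 1, b_2 = 0.

Fix the vertex order 0 < 1 < 2 < 3 < 4 < 5 and write every simplex with vertices in increasing order. Then dim K = 2 and the simplices of K are:

  0-simplices (6): [0], [1], [2], [3], [4], [5]
  1-simplices (12): [0,1], [0,2], [0,3], [0,4], [0,5], [1,2], [1,3], [1,4], [1,5], [2,3], [2,4], [4,5]
  2-simplices (6): [0,1,3], [0,1,5], [0,2,3], [0,2,4], [1,2,4], [1,4,5]

giving chain groups C_0 ≅ Z^6, C_1 ≅ Z^12, C_2 ≅ Z^6.

The boundary map ∂_1: C_1 → C_0 sends each edge [p,q] (with p < q) to q − p.
The 6×12 boundary matrix has rank 5 and Smith normal form diag(1,1,1,1,1).

The boundary map ∂_2: C_2 → C_1 maps a triangle to the signed sum of its edges. For instance
  ∂[0,2,4] = [2,4] − [0,4] + [0,2],
  ∂[0,1,5] = [1,5] − [0,5] + [0,1].
The resulting 12×6 matrix has rank 6, and its Smith normal form has invariant factors (1,1,1,1,1,1).

From H_k ≅ ker(∂_k) / im(∂_{k+1}) we obtain:

  H_0: rank C_0 − rank ∂_1 = 6 − 5 = 1, and the invariant factors of ∂_1 are all 1, so H_0 ≅ Z.
  H_1: rank ker ∂_1 − rank ∂_2 = (12 − 5) − 6 = 1, and the invariant factors of ∂_2 are all 1, so H_1 ≅ Z.
  H_2: rank ker ∂_2 − rank ∂_3 = (6 − 6) − 0 = 0, and there is no ∂_3, so H_2 ≅ 0.

Hence the Betti numbers are b_0 = 1, b_1 = 1, b_2 = 0.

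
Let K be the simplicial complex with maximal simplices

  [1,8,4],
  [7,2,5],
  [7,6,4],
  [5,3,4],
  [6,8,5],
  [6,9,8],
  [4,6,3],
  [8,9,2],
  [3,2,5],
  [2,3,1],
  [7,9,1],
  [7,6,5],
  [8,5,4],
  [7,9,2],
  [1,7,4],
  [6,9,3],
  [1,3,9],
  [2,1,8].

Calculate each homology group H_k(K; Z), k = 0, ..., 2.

Take the total order 1 < 2 < 3 < 4 < 5 < 6 < 7 < 8 < 9 on the vertex set. Then K (dimension 2) consists of the simplices:

  0-simplices (9): [1], [2], [3], [4], [5], [6], [7], [8], [9]
  1-simplices (27): (27 of them)
  2-simplices (18): [1,2,3], [1,2,8], [1,3,9], [1,4,7], [1,4,8], [1,7,9], [2,3,5], [2,5,7], [2,7,9], [2,8,9], [3,4,5], [3,4,6], [3,6,9], [4,5,8], [4,6,7], [5,6,7], [5,6,8], [6,8,9]

Hence C_0 ≅ Z^9, C_1 ≅ Z^27, C_2 ≅ Z^18.

The boundary map ∂_1: C_1 → C_0 is given by ∂[p,q] = [q] − [p]. For instance
  ∂[4,7] = [7] − [4].
As a 9×27 matrix over Z this has rank 8, with invariant factors (1,1,1,1,1,1,1,1).

∂_2: C_2 → C_1 maps a triangle to the signed sum of its edges. For instance
  ∂[1,2,8] = [2,8] − [1,8] + [1,2],
  ∂[2,3,5] = [3,5] − [2,5] + [2,3].
The resulting 27×18 matrix has rank 18, and its Smith normal form has invariant factors (1,1,1,1,1,1,1,1,1,1,1,1,1,1,1,1,1,2).

Reading off H_k = ker ∂_k / im ∂_{k+1}:

  H_0: rank C_0 − rank ∂_1 = 9 − 8 = 1, and the invariant factors of ∂_1 are all 1, so H_0 ≅ Z.
  H_1: rank ker ∂_1 − rank ∂_2 = (27 − 8) − 18 = 1, and ∂_2 has invariant factor 2 > 1, so H_1 ≅ Z × Z/2.
  H_2: rank ker ∂_2 − rank ∂_3 = (18 − 18) − 0 = 0, and there is no ∂_3, so H_2 ≅ 0.

H_0 = Z,  H_1 = Z × Z/2,  H_2 = 0.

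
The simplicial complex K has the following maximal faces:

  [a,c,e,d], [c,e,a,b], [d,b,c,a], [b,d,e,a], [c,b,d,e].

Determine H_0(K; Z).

Order the vertices as a < b < c < d < e. Listing each simplex with vertices in this order, K has dimension 3 with simplices:

  0-simplices (5): a, b, c, d, e
  1-simplices (10): ab, ac, ad, ae, bc, bd, be, cd, ce, de
  2-simplices (10): abc, abd, abe, acd, ace, ade, bcd, bce, bde, cde
  3-simplices (5): abcd, abce, abde, acde, bcde

Hence C_0 ≅ Z^5, C_1 ≅ Z^10, C_2 ≅ Z^10, C_3 ≅ Z^5.

Boundary ∂_1: C_1 → C_0 sends each edge [p,q] (with p < q) to q − p.
This gives a 5×10 integer matrix of rank 4; reducing to Smith normal form yields diagonal entries (1,1,1,1).

∂_2: C_2 → C_1 sends each 2-simplex [p,q,r] to [q,r] − [p,r] + [p,q]. For instance
  ∂bcd = cd − bd + bc,
  ∂ade = de − ae + ad.
As a 10×10 matrix over Z this has rank 6, with invariant factors (1,1,1,1,1,1).

The boundary map ∂_3: C_3 → C_2 sends each 3-simplex σ to the alternating sum Σ_i (−1)^i (σ with its i-th vertex removed). For instance
  ∂abcd = bcd − acd + abd − abc,
  ∂bcde = cde − bde + bce − bcd.
This gives a 10×5 integer matrix of rank 4; reducing to Smith normal form yields diagonal entries (1,1,1,1).

From H_k ≅ ker(∂_k) / im(∂_{k+1}) we obtain:

  H_0: rank C_0 − rank ∂_1 = 5 − 4 = 1, and the invariant factors of ∂_1 are all 1, so H_0 ≅ Z.

H_0 ≅ Z.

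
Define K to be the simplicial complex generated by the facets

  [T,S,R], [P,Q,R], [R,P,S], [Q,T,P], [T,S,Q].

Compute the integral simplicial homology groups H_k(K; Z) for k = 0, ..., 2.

H_0 = Z,  H_1 = Z,  H_2 = 0.

Order the vertices as P < Q < R < S < T. Listing each simplex with vertices in this order, K has dimension 2 with simplices:

  0-simplices (5): P, Q, R, S, T
  1-simplices (10): PQ, PR, PS, PT, QR, QS, QT, RS, RT, ST
  2-simplices (5): PQR, PQT, PRS, QST, RST

Hence C_0 ≅ Z^5, C_1 ≅ Z^10, C_2 ≅ Z^5.

Boundary ∂_1: C_1 → C_0 maps an edge to its endpoints' difference, ∂[p,q] = q − p.
The 5×10 boundary matrix has rank 4 and Smith normal form diag(1,1,1,1).

Boundary ∂_2: C_2 → C_1 sends each 2-simplex [p,q,r] to [q,r] − [p,r] + [p,q]. For instance
  ∂RST = ST − RT + RS,
  ∂PRS = RS − PS + PR.
The 10×5 boundary matrix has rank 5 and Smith normal form diag(1,1,1,1,1).

Reading off H_k = ker ∂_k / im ∂_{k+1}:

  H_0: rank C_0 − rank ∂_1 = 5 − 4 = 1, and the invariant factors of ∂_1 are all 1, so H_0 ≅ Z.
  H_1: rank ker ∂_1 − rank ∂_2 = (10 − 4) − 5 = 1, and the invariant factors of ∂_2 are all 1, so H_1 ≅ Z.
  H_2: rank ker ∂_2 − rank ∂_3 = (5 − 5) − 0 = 0, and there is no ∂_3, so H_2 ≅ 0.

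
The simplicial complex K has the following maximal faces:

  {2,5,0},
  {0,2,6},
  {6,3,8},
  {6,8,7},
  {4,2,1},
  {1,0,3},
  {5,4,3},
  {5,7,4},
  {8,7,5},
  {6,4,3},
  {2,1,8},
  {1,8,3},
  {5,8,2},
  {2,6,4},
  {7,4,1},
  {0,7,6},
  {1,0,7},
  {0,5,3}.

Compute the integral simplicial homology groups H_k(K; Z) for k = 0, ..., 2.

Take the total order 0 < 1 < 2 < 3 < 4 < 5 < 6 < 7 < 8 on the vertex set. Then K (dimension 2) consists of the simplices:

  0-simplices (9): [0], [1], [2], [3], [4], [5], [6], [7], [8]
  1-simplices (27): (27 of them)
  2-simplices (18): [0,1,3], [0,1,7], [0,2,5], [0,2,6], [0,3,5], [0,6,7], [1,2,4], [1,2,8], [1,3,8], [1,4,7], [2,4,6], [2,5,8], [3,4,5], [3,4,6], [3,6,8], [4,5,7], [5,7,8], [6,7,8]

giving chain groups C_0 ≅ Z^9, C_1 ≅ Z^27, C_2 ≅ Z^18.

Boundary ∂_1: C_1 → C_0 sends each edge [p,q] (with p < q) to q − p. For instance
  ∂[2,4] = [4] − [2].
The 9×27 boundary matrix has rank 8 and Smith normal form diag(1,1,1,1,1,1,1,1).

∂_2: C_2 → C_1 sends each 2-simplex [p,q,r] to [q,r] − [p,r] + [p,q]. For instance
  ∂[1,4,7] = [4,7] − [1,7] + [1,4],
  ∂[0,1,7] = [1,7] − [0,7] + [0,1].
The 27×18 boundary matrix has rank 17 and Smith normal form diag(1,1,1,1,1,1,1,1,1,1,1,1,1,1,1,1,1).

Now H_k = ker ∂_k / im ∂_{k+1}, so:

  H_0: rank C_0 − rank ∂_1 = 9 − 8 = 1, and the invariant factors of ∂_1 are all 1, so H_0 ≅ Z.
  H_1: rank ker ∂_1 − rank ∂_2 = (27 − 8) − 17 = 2, and the invariant factors of ∂_2 are all 1, so H_1 ≅ Z^2.
  H_2: rank ker ∂_2 − rank ∂_3 = (18 − 17) − 0 = 1, and there is no ∂_3, so H_2 ≅ Z.

H_0 = Z,  H_1 = Z^2,  H_2 = Z.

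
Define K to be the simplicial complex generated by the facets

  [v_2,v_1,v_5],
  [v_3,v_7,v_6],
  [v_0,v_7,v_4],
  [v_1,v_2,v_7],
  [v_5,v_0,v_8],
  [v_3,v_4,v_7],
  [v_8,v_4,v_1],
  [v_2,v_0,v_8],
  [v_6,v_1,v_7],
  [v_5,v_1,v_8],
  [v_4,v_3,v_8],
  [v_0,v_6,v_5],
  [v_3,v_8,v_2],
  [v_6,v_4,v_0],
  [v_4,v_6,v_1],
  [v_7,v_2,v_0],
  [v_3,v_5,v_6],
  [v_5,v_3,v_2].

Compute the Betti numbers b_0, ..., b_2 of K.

K has 9 vertices, 27 edges, 18 triangles.
rank ∂_0 = 0, rank ∂_1 = 8 ⇒ b_0 = 9 − 0 − 8 = 1; all invariant factors of ∂_1 are 1 so no torsion. So H_0 = Z.
rank ∂_1 = 8, rank ∂_2 = 18 ⇒ b_1 = 27 − 8 − 18 = 1; ∂_2 has invariant factor(s) [2] giving torsion. So H_1 = Z × Z/2.
rank ∂_2 = 18, rank ∂_3 = 0 ⇒ b_2 = 18 − 18 − 0 = 0. So H_2 = 0.

b_0 = 1, b_1 = 1, b_2 = 0.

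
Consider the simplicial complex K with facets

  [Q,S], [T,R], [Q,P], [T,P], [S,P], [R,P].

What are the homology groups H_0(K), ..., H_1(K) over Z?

Fix the vertex order P < Q < R < S < T and write every simplex with vertices in increasing order. Then dim K = 1 and the simplices of K are:

  0-simplices (5): P, Q, R, S, T
  1-simplices (6): PQ, PR, PS, PT, QS, RT

so the chain groups are C_0 ≅ Z^5, C_1 ≅ Z^6.

The boundary map ∂_1: C_1 → C_0 maps an edge to its endpoints' difference, ∂[p,q] = q − p. For instance
  ∂PS = S − P.
The resulting 5×6 matrix has rank 4, and its Smith normal form has invariant factors (1,1,1,1).

Now H_k = ker ∂_k / im ∂_{k+1}, so:

  H_0: rank C_0 − rank ∂_1 = 5 − 4 = 1, and the invariant factors of ∂_1 are all 1, so H_0 ≅ Z.
  H_1: rank ker ∂_1 − rank ∂_2 = (6 − 4) − 0 = 2, and there is no ∂_2, so H_1 ≅ Z^2.

H_0 = Z,  H_1 = Z^2.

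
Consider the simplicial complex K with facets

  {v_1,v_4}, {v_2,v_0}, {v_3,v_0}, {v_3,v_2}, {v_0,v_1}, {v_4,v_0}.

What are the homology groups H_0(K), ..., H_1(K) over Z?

Order the vertices as v_0 < v_1 < v_2 < v_3 < v_4. Listing each simplex with vertices in this order, K has dimension 1 with simplices:

  0-simplices (5): [v_0], [v_1], [v_2], [v_3], [v_4]
  1-simplices (6): [v_0,v_1], [v_0,v_2], [v_0,v_3], [v_0,v_4], [v_1,v_4], [v_2,v_3]

giving chain groups C_0 ≅ Z^5, C_1 ≅ Z^6.

∂_1: C_1 → C_0 is given by ∂[p,q] = [q] − [p].
The resulting 5×6 matrix has rank 4, and its Smith normal form has invariant factors (1,1,1,1).

Reading off H_k = ker ∂_k / im ∂_{k+1}:

  H_0: rank C_0 − rank ∂_1 = 5 − 4 = 1, and the invariant factors of ∂_1 are all 1, so H_0 = Z.
  H_1: rank ker ∂_1 − rank ∂_2 = (6 − 4) − 0 = 2, and there is no ∂_2, so H_1 = Z^2.

As a check, the Euler characteristic is 5 − 6 = -1, which agrees with 1 − 2 = -1.

H_0 ≅ Z,  H_1 ≅ Z^2.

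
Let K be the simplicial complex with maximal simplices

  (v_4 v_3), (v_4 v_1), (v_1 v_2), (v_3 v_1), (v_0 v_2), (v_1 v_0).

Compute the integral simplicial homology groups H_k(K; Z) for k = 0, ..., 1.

Fix the vertex order v_0 < v_1 < v_2 < v_3 < v_4 and write every simplex with vertices in increasing order. Then dim K = 1 and the simplices of K are:

  0-simplices (5): [v_0], [v_1], [v_2], [v_3], [v_4]
  1-simplices (6): [v_0,v_1], [v_0,v_2], [v_1,v_2], [v_1,v_3], [v_1,v_4], [v_3,v_4]

Hence C_0 ≅ Z^5, C_1 ≅ Z^6.

The boundary map ∂_1: C_1 → C_0 is given by ∂[p,q] = [q] − [p]. For instance
  ∂[v_1,v_3] = [v_3] − [v_1].
The resulting 5×6 matrix has rank 4, and its Smith normal form has invariant factors (1,1,1,1).

Now H_k = ker ∂_k / im ∂_{k+1}, so:

  H_0: rank C_0 − rank ∂_1 = 5 − 4 = 1, and the invariant factors of ∂_1 are all 1, so H_0 ≅ Z.
  H_1: rank ker ∂_1 − rank ∂_2 = (6 − 4) − 0 = 2, and there is no ∂_2, so H_1 ≅ Z^2.

H_0 = Z,  H_1 = Z^2.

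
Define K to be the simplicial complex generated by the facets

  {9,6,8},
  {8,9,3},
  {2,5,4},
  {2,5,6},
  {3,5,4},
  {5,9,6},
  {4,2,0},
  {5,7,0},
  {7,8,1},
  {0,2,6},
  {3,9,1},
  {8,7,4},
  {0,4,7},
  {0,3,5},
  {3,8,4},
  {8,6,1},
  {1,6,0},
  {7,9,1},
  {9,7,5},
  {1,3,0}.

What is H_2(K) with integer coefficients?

H_2 = 0.

Order the vertices as 0 < 1 < 2 < 3 < 4 < 5 < 6 < 7 < 8 < 9. Listing each simplex with vertices in this order, K has dimension 2 with simplices:

  0-simplices (10): [0], [1], [2], [3], [4], [5], [6], [7], [8], [9]
  1-simplices (30): (30 of them)
  2-simplices (20): (20 of them)

Hence C_0 ≅ Z^10, C_1 ≅ Z^30, C_2 ≅ Z^20.

The boundary map ∂_1: C_1 → C_0 maps an edge to its endpoints' difference, ∂[p,q] = q − p.
This gives a 10×30 integer matrix of rank 9; reducing to Smith normal form yields diagonal entries (1,1,1,1,1,1,1,1,1).

∂_2: C_2 → C_1 acts by ∂[p,q,r] = [q,r] − [p,r] + [p,q]. For instance
  ∂[0,5,7] = [5,7] − [0,7] + [0,5],
  ∂[2,5,6] = [5,6] − [2,6] + [2,5].
As a 30×20 matrix over Z this has rank 20, with invariant factors (1,1,1,1,1,1,1,1,1,1,1,1,1,1,1,1,1,1,1,2).

Computing H_k = (kernel of ∂_k) / (image of ∂_{k+1}):

  H_2: rank ker ∂_2 − rank ∂_3 = (20 − 20) − 0 = 0, and there is no ∂_3, so H_2 = 0.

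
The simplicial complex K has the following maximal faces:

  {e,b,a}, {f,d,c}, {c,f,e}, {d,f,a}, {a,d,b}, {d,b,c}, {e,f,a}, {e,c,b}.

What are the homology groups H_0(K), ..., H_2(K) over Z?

Take the total order a < b < c < d < e < f on the vertex set. Then K (dimension 2) consists of the simplices:

  0-simplices (6): a, b, c, d, e, f
  1-simplices (12): ab, ad, ae, af, bc, bd, be, cd, ce, cf, df, ef
  2-simplices (8): abd, abe, adf, aef, bcd, bce, cdf, cef

so the chain groups are C_0 ≅ Z^6, C_1 ≅ Z^12, C_2 ≅ Z^8.

∂_1: C_1 → C_0 sends each edge [p,q] (with p < q) to q − p. For instance
  ∂ef = f − e.
This gives a 6×12 integer matrix of rank 5; reducing to Smith normal form yields diagonal entries (1,1,1,1,1).

∂_2: C_2 → C_1 maps a triangle to the signed sum of its edges. For instance
  ∂bcd = cd − bd + bc,
  ∂adf = df − af + ad.
This gives a 12×8 integer matrix of rank 7; reducing to Smith normal form yields diagonal entries (1,1,1,1,1,1,1).

From H_k ≅ ker(∂_k) / im(∂_{k+1}) we obtain:

  H_0: rank C_0 − rank ∂_1 = 6 − 5 = 1, and the invariant factors of ∂_1 are all 1, so H_0 ≅ Z.
  H_1: rank ker ∂_1 − rank ∂_2 = (12 − 5) − 7 = 0, and the invariant factors of ∂_2 are all 1, so H_1 ≅ 0.
  H_2: rank ker ∂_2 − rank ∂_3 = (8 − 7) − 0 = 1, and there is no ∂_3, so H_2 ≅ Z.

H_0 ≅ Z,  H_1 = 0,  H_2 ≅ Z.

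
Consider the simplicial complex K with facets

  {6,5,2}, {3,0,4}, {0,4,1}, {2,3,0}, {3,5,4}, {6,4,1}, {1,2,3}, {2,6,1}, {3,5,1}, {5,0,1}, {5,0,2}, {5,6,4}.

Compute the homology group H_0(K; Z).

H_0 ≅ Z.

Order the vertices as 0 < 1 < 2 < 3 < 4 < 5 < 6. Listing each simplex with vertices in this order, K has dimension 2 with simplices:

  0-simplices (7): [0], [1], [2], [3], [4], [5], [6]
  1-simplices (18): [0,1], [0,2], [0,3], [0,4], [0,5], [1,2], [1,3], [1,4], [1,5], [1,6], [2,3], [2,5], [2,6], [3,4], [3,5], [4,5], [4,6], [5,6]
  2-simplices (12): [0,1,4], [0,1,5], [0,2,3], [0,2,5], [0,3,4], [1,2,3], [1,2,6], [1,3,5], [1,4,6], [2,5,6], [3,4,5], [4,5,6]

giving chain groups C_0 ≅ Z^7, C_1 ≅ Z^18, C_2 ≅ Z^12.

∂_1: C_1 → C_0 is given by ∂[p,q] = [q] − [p]. For instance
  ∂[2,5] = [5] − [2].
This gives a 7×18 integer matrix of rank 6; reducing to Smith normal form yields diagonal entries (1,1,1,1,1,1).

Boundary ∂_2: C_2 → C_1 acts by ∂[p,q,r] = [q,r] − [p,r] + [p,q]. For instance
  ∂[1,4,6] = [4,6] − [1,6] + [1,4],
  ∂[0,3,4] = [3,4] − [0,4] + [0,3].
The 18×12 boundary matrix has rank 12 and Smith normal form diag(1,1,1,1,1,1,1,1,1,1,1,2).

Reading off H_k = ker ∂_k / im ∂_{k+1}:

  H_0: rank C_0 − rank ∂_1 = 7 − 6 = 1, and the invariant factors of ∂_1 are all 1, so H_0 = Z.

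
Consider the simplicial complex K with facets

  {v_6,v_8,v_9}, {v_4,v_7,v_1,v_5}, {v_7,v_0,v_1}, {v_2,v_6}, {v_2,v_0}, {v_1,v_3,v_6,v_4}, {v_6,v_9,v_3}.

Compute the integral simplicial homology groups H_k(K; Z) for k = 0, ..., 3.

H_0 = Z,  H_1 = Z,  H_2 = 0,  H_3 = 0.

We work with the vertex ordering v_0 < v_1 < v_2 < v_3 < v_4 < v_5 < v_6 < v_7 < v_8 < v_9. The simplices of K, each written with vertices in increasing order, are:

  0-simplices (10): [v_0], [v_1], [v_2], [v_3], [v_4], [v_5], [v_6], [v_7], [v_8], [v_9]
  1-simplices (19): (19 of them)
  2-simplices (11): (11 of them)
  3-simplices (2): [v_1,v_3,v_4,v_6], [v_1,v_4,v_5,v_7]

giving chain groups C_0 ≅ Z^10, C_1 ≅ Z^19, C_2 ≅ Z^11, C_3 ≅ Z^2.

The boundary map ∂_1: C_1 → C_0 maps an edge to its endpoints' difference, ∂[p,q] = q − p. For instance
  ∂[v_1,v_5] = [v_5] − [v_1].
As a 10×19 matrix over Z this has rank 9, with invariant factors (1,1,1,1,1,1,1,1,1).

∂_2: C_2 → C_1 acts by ∂[p,q,r] = [q,r] − [p,r] + [p,q]. For instance
  ∂[v_1,v_3,v_6] = [v_3,v_6] − [v_1,v_6] + [v_1,v_3],
  ∂[v_1,v_3,v_4] = [v_3,v_4] − [v_1,v_4] + [v_1,v_3].
As a 19×11 matrix over Z this has rank 9, with invariant factors (1,1,1,1,1,1,1,1,1).

Boundary ∂_3: C_3 → C_2 sends each 3-simplex σ to the alternating sum Σ_i (−1)^i (σ with its i-th vertex removed). For instance
  ∂[v_1,v_3,v_4,v_6] = [v_3,v_4,v_6] − [v_1,v_4,v_6] + [v_1,v_3,v_6] − [v_1,v_3,v_4],
  ∂[v_1,v_4,v_5,v_7] = [v_4,v_5,v_7] − [v_1,v_5,v_7] + [v_1,v_4,v_7] − [v_1,v_4,v_5].
This gives a 11×2 integer matrix of rank 2; reducing to Smith normal form yields diagonal entries (1,1).

Reading off H_k = ker ∂_k / im ∂_{k+1}:

  H_0: rank C_0 − rank ∂_1 = 10 − 9 = 1, and the invariant factors of ∂_1 are all 1, so H_0 ≅ Z.
  H_1: rank ker ∂_1 − rank ∂_2 = (19 − 9) − 9 = 1, and the invariant factors of ∂_2 are all 1, so H_1 ≅ Z.
  H_2: rank ker ∂_2 − rank ∂_3 = (11 − 9) − 2 = 0, and the invariant factors of ∂_3 are all 1, so H_2 ≅ 0.
  H_3: rank ker ∂_3 − rank ∂_4 = (2 − 2) − 0 = 0, and there is no ∂_4, so H_3 ≅ 0.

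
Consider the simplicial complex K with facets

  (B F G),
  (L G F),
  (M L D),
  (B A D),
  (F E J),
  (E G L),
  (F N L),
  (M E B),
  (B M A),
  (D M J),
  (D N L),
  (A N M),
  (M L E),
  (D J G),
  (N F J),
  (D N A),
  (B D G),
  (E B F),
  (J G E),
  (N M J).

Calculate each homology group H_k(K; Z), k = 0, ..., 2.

H_0 ≅ Z,  H_1 ≅ Z ⊕ Z_2,  H_2 = 0.

Take the total order A < B < D < E < F < G < J < L < M < N on the vertex set. Then K (dimension 2) consists of the simplices:

  0-simplices (10): A, B, D, E, F, G, J, L, M, N
  1-simplices (30): AB, AD, AM, AN, BD, BE, BF, BG, BM, DG, DJ, DL, DM, DN, EF, EG, EJ, EL, EM, FG, FJ, FL, FN, GJ, GL, JM, JN, LM, LN, MN
  2-simplices (20): ABD, ABM, ADN, AMN, BDG, BEF, BEM, BFG, DGJ, DJM, DLM, DLN, EFJ, EGJ, EGL, ELM, FGL, FJN, FLN, JMN

giving chain groups C_0 ≅ Z^10, C_1 ≅ Z^30, C_2 ≅ Z^20.

The boundary map ∂_1: C_1 → C_0 maps an edge to its endpoints' difference, ∂[p,q] = q − p. For instance
  ∂BD = D − B.
As a 10×30 matrix over Z this has rank 9, with invariant factors (1,1,1,1,1,1,1,1,1).

∂_2: C_2 → C_1 sends each 2-simplex [p,q,r] to [q,r] − [p,r] + [p,q]. For instance
  ∂DJM = JM − DM + DJ,
  ∂DLM = LM − DM + DL.
The 30×20 boundary matrix has rank 20 and Smith normal form diag(1,1,1,1,1,1,1,1,1,1,1,1,1,1,1,1,1,1,1,2).

Reading off H_k = ker ∂_k / im ∂_{k+1}:

  H_0: rank C_0 − rank ∂_1 = 10 − 9 = 1, and the invariant factors of ∂_1 are all 1, so H_0 = Z.
  H_1: rank ker ∂_1 − rank ∂_2 = (30 − 9) − 20 = 1, and ∂_2 has invariant factor 2 > 1, so H_1 = Z ⊕ Z_2.
  H_2: rank ker ∂_2 − rank ∂_3 = (20 − 20) − 0 = 0, and there is no ∂_3, so H_2 = 0.

As a check, the Euler characteristic is 10 − 30 + 20 = 0, which agrees with 1 − 1 + 0 = 0.
(K is a triangulation of the Klein bottle.)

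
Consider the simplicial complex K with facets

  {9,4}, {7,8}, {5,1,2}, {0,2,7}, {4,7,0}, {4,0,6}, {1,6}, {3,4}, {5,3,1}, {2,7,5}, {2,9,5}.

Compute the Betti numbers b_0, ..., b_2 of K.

b_0 = 1, b_1 = 3, b_2 = 0.

Fix the vertex order 0 < 1 < 2 < 3 < 4 < 5 < 6 < 7 < 8 < 9 and write every simplex with vertices in increasing order. Then dim K = 2 and the simplices of K are:

  0-simplices (10): [0], [1], [2], [3], [4], [5], [6], [7], [8], [9]
  1-simplices (19): [0,2], [0,4], [0,6], [0,7], [1,2], [1,3], [1,5], [1,6], [2,5], [2,7], [2,9], [3,4], [3,5], [4,6], [4,7], [4,9], [5,7], [5,9], [7,8]
  2-simplices (7): [0,2,7], [0,4,6], [0,4,7], [1,2,5], [1,3,5], [2,5,7], [2,5,9]

so the chain groups are C_0 ≅ Z^10, C_1 ≅ Z^19, C_2 ≅ Z^7.

Boundary ∂_1: C_1 → C_0 maps an edge to its endpoints' difference, ∂[p,q] = q − p. For instance
  ∂[7,8] = [8] − [7].
This gives a 10×19 integer matrix of rank 9; reducing to Smith normal form yields diagonal entries (1,1,1,1,1,1,1,1,1).

Boundary ∂_2: C_2 → C_1 maps a triangle to the signed sum of its edges. For instance
  ∂[2,5,9] = [5,9] − [2,9] + [2,5],
  ∂[2,5,7] = [5,7] − [2,7] + [2,5].
The resulting 19×7 matrix has rank 7, and its Smith normal form has invariant factors (1,1,1,1,1,1,1).

Now H_k = ker ∂_k / im ∂_{k+1}, so:

  H_0: rank C_0 − rank ∂_1 = 10 − 9 = 1, and the invariant factors of ∂_1 are all 1, so H_0 = Z.
  H_1: rank ker ∂_1 − rank ∂_2 = (19 − 9) − 7 = 3, and the invariant factors of ∂_2 are all 1, so H_1 = Z^3.
  H_2: rank ker ∂_2 − rank ∂_3 = (7 − 7) − 0 = 0, and there is no ∂_3, so H_2 = 0.

As a check, the Euler characteristic is 10 − 19 + 7 = -2, which agrees with 1 − 3 + 0 = -2.

Hence the Betti numbers are b_0 = 1, b_1 = 3, b_2 = 0.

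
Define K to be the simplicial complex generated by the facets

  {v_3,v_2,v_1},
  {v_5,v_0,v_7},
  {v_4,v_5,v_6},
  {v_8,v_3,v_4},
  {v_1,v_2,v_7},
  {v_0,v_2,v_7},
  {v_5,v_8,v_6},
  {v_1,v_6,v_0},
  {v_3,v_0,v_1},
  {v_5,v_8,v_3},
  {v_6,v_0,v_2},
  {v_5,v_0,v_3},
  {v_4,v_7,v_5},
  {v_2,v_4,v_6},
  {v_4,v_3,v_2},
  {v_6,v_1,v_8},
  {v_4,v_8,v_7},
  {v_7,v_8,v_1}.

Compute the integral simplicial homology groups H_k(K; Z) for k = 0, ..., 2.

H_0 ≅ Z,  H_1 ≅ Z ⊕ Z/2,  H_2 = 0.

Order the vertices as v_0 < v_1 < v_2 < v_3 < v_4 < v_5 < v_6 < v_7 < v_8. Listing each simplex with vertices in this order, K has dimension 2 with simplices:

  0-simplices (9): [v_0], [v_1], [v_2], [v_3], [v_4], [v_5], [v_6], [v_7], [v_8]
  1-simplices (27): (27 of them)
  2-simplices (18): (18 of them)

so the chain groups are C_0 ≅ Z^9, C_1 ≅ Z^27, C_2 ≅ Z^18.

The boundary map ∂_1: C_1 → C_0 sends each edge [p,q] (with p < q) to q − p. For instance
  ∂[v_4,v_5] = [v_5] − [v_4].
This gives a 9×27 integer matrix of rank 8; reducing to Smith normal form yields diagonal entries (1,1,1,1,1,1,1,1).

Boundary ∂_2: C_2 → C_1 maps a triangle to the signed sum of its edges. For instance
  ∂[v_4,v_5,v_7] = [v_5,v_7] − [v_4,v_7] + [v_4,v_5],
  ∂[v_4,v_5,v_6] = [v_5,v_6] − [v_4,v_6] + [v_4,v_5].
The 27×18 boundary matrix has rank 18 and Smith normal form diag(1,1,1,1,1,1,1,1,1,1,1,1,1,1,1,1,1,2).

From H_k ≅ ker(∂_k) / im(∂_{k+1}) we obtain:

  H_0: rank C_0 − rank ∂_1 = 9 − 8 = 1, and the invariant factors of ∂_1 are all 1, so H_0 = Z.
  H_1: rank ker ∂_1 − rank ∂_2 = (27 − 8) − 18 = 1, and ∂_2 has invariant factor 2 > 1, so H_1 = Z ⊕ Z/2.
  H_2: rank ker ∂_2 − rank ∂_3 = (18 − 18) − 0 = 0, and there is no ∂_3, so H_2 = 0.

(K is a triangulation of the Klein bottle.)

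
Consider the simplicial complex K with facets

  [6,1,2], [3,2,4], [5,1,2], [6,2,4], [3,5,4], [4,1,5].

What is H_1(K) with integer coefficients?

Fix the vertex order 1 < 2 < 3 < 4 < 5 < 6 and write every simplex with vertices in increasing order. Then dim K = 2 and the simplices of K are:

  0-simplices (6): [1], [2], [3], [4], [5], [6]
  1-simplices (12): [1,2], [1,4], [1,5], [1,6], [2,3], [2,4], [2,5], [2,6], [3,4], [3,5], [4,5], [4,6]
  2-simplices (6): [1,2,5], [1,2,6], [1,4,5], [2,3,4], [2,4,6], [3,4,5]

Hence C_0 ≅ Z^6, C_1 ≅ Z^12, C_2 ≅ Z^6.

∂_1: C_1 → C_0 maps an edge to its endpoints' difference, ∂[p,q] = q − p. For instance
  ∂[2,5] = [5] − [2].
As a 6×12 matrix over Z this has rank 5, with invariant factors (1,1,1,1,1).

∂_2: C_2 → C_1 maps a triangle to the signed sum of its edges. For instance
  ∂[2,3,4] = [3,4] − [2,4] + [2,3],
  ∂[1,2,5] = [2,5] − [1,5] + [1,2].
The 12×6 boundary matrix has rank 6 and Smith normal form diag(1,1,1,1,1,1).

From H_k ≅ ker(∂_k) / im(∂_{k+1}) we obtain:

  H_1: rank ker ∂_1 − rank ∂_2 = (12 − 5) − 6 = 1, and the invariant factors of ∂_2 are all 1, so H_1 ≅ Z.

H_1 ≅ Z.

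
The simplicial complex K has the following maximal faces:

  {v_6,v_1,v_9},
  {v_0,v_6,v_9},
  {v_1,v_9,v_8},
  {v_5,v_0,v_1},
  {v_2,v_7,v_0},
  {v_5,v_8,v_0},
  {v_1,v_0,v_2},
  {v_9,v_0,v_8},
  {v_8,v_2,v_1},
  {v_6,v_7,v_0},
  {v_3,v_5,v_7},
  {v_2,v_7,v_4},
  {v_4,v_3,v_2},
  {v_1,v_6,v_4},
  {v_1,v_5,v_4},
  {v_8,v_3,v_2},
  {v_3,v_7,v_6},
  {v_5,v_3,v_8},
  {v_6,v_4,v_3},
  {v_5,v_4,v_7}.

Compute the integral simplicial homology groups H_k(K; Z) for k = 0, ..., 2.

Fix the vertex order v_0 < v_1 < v_2 < v_3 < v_4 < v_5 < v_6 < v_7 < v_8 < v_9 and write every simplex with vertices in increasing order. Then dim K = 2 and the simplices of K are:

  0-simplices (10): [v_0], [v_1], [v_2], [v_3], [v_4], [v_5], [v_6], [v_7], [v_8], [v_9]
  1-simplices (30): (30 of them)
  2-simplices (20): (20 of them)

so the chain groups are C_0 ≅ Z^10, C_1 ≅ Z^30, C_2 ≅ Z^20.

Boundary ∂_1: C_1 → C_0 maps an edge to its endpoints' difference, ∂[p,q] = q − p.
This gives a 10×30 integer matrix of rank 9; reducing to Smith normal form yields diagonal entries (1,1,1,1,1,1,1,1,1).

∂_2: C_2 → C_1 maps a triangle to the signed sum of its edges. For instance
  ∂[v_0,v_1,v_5] = [v_1,v_5] − [v_0,v_5] + [v_0,v_1],
  ∂[v_4,v_5,v_7] = [v_5,v_7] − [v_4,v_7] + [v_4,v_5].
This gives a 30×20 integer matrix of rank 20; reducing to Smith normal form yields diagonal entries (1,1,1,1,1,1,1,1,1,1,1,1,1,1,1,1,1,1,1,2).

Computing H_k = (kernel of ∂_k) / (image of ∂_{k+1}):

  H_0: rank C_0 − rank ∂_1 = 10 − 9 = 1, and the invariant factors of ∂_1 are all 1, so H_0 ≅ Z.
  H_1: rank ker ∂_1 − rank ∂_2 = (30 − 9) − 20 = 1, and ∂_2 has invariant factor 2 > 1, so H_1 ≅ Z ⊕ Z/2.
  H_2: rank ker ∂_2 − rank ∂_3 = (20 − 20) − 0 = 0, and there is no ∂_3, so H_2 ≅ 0.

(K is a triangulation of the Klein bottle.)

H_0 ≅ Z,  H_1 ≅ Z ⊕ Z/2,  H_2 = 0.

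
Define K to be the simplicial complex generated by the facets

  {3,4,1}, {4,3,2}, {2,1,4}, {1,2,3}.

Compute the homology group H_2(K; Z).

H_2 = Z.

Order the vertices as 1 < 2 < 3 < 4. Listing each simplex with vertices in this order, K has dimension 2 with simplices:

  0-simplices (4): [1], [2], [3], [4]
  1-simplices (6): [1,2], [1,3], [1,4], [2,3], [2,4], [3,4]
  2-simplices (4): [1,2,3], [1,2,4], [1,3,4], [2,3,4]

giving chain groups C_0 ≅ Z^4, C_1 ≅ Z^6, C_2 ≅ Z^4.

The boundary map ∂_1: C_1 → C_0 maps an edge to its endpoints' difference, ∂[p,q] = q − p. For instance
  ∂[1,4] = [4] − [1].
This gives a 4×6 integer matrix of rank 3; reducing to Smith normal form yields diagonal entries (1,1,1).

∂_2: C_2 → C_1 sends each 2-simplex [p,q,r] to [q,r] − [p,r] + [p,q]. For instance
  ∂[1,2,3] = [2,3] − [1,3] + [1,2],
  ∂[2,3,4] = [3,4] − [2,4] + [2,3].
The resulting 6×4 matrix has rank 3, and its Smith normal form has invariant factors (1,1,1).

From H_k ≅ ker(∂_k) / im(∂_{k+1}) we obtain:

  H_2: rank ker ∂_2 − rank ∂_3 = (4 − 3) − 0 = 1, and there is no ∂_3, so H_2 = Z.

(K is a triangulation of the 2-sphere S^2.)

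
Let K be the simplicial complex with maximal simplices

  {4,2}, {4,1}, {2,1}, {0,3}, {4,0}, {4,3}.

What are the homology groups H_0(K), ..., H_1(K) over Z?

H_0 ≅ Z,  H_1 ≅ Z^2.

Fix the vertex order 0 < 1 < 2 < 3 < 4 and write every simplex with vertices in increasing order. Then dim K = 1 and the simplices of K are:

  0-simplices (5): [0], [1], [2], [3], [4]
  1-simplices (6): [0,3], [0,4], [1,2], [1,4], [2,4], [3,4]

so the chain groups are C_0 ≅ Z^5, C_1 ≅ Z^6.

The boundary map ∂_1: C_1 → C_0 is given by ∂[p,q] = [q] − [p].
The 5×6 boundary matrix has rank 4 and Smith normal form diag(1,1,1,1).

Computing H_k = (kernel of ∂_k) / (image of ∂_{k+1}):

  H_0: rank C_0 − rank ∂_1 = 5 − 4 = 1, and the invariant factors of ∂_1 are all 1, so H_0 = Z.
  H_1: rank ker ∂_1 − rank ∂_2 = (6 − 4) − 0 = 2, and there is no ∂_2, so H_1 = Z^2.

As a check, the Euler characteristic is 5 − 6 = -1, which agrees with 1 − 2 = -1.
(K is a triangulation of a wedge of 2 circles.)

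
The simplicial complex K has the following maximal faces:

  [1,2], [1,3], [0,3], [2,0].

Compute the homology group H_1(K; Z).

H_1 ≅ Z.

Take the total order 0 < 1 < 2 < 3 on the vertex set. Then K (dimension 1) consists of the simplices:

  0-simplices (4): [0], [1], [2], [3]
  1-simplices (4): [0,2], [0,3], [1,2], [1,3]

giving chain groups C_0 ≅ Z^4, C_1 ≅ Z^4.

The boundary map ∂_1: C_1 → C_0 maps an edge to its endpoints' difference, ∂[p,q] = q − p. For instance
  ∂[1,3] = [3] − [1].
The resulting 4×4 matrix has rank 3, and its Smith normal form has invariant factors (1,1,1).

Computing H_k = (kernel of ∂_k) / (image of ∂_{k+1}):

  H_1: rank ker ∂_1 − rank ∂_2 = (4 − 3) − 0 = 1, and there is no ∂_2, so H_1 = Z.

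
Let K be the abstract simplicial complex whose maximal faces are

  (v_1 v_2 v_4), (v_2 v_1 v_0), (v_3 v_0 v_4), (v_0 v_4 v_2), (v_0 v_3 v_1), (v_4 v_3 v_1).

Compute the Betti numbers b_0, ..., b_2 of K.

Take the total order v_0 < v_1 < v_2 < v_3 < v_4 on the vertex set. Then K (dimension 2) consists of the simplices:

  0-simplices (5): [v_0], [v_1], [v_2], [v_3], [v_4]
  1-simplices (9): [v_0,v_1], [v_0,v_2], [v_0,v_3], [v_0,v_4], [v_1,v_2], [v_1,v_3], [v_1,v_4], [v_2,v_4], [v_3,v_4]
  2-simplices (6): [v_0,v_1,v_2], [v_0,v_1,v_3], [v_0,v_2,v_4], [v_0,v_3,v_4], [v_1,v_2,v_4], [v_1,v_3,v_4]

Hence C_0 ≅ Z^5, C_1 ≅ Z^9, C_2 ≅ Z^6.

∂_1: C_1 → C_0 maps an edge to its endpoints' difference, ∂[p,q] = q − p. For instance
  ∂[v_1,v_3] = [v_3] − [v_1].
The resulting 5×9 matrix has rank 4, and its Smith normal form has invariant factors (1,1,1,1).

The boundary map ∂_2: C_2 → C_1 maps a triangle to the signed sum of its edges. For instance
  ∂[v_0,v_3,v_4] = [v_3,v_4] − [v_0,v_4] + [v_0,v_3],
  ∂[v_0,v_1,v_2] = [v_1,v_2] − [v_0,v_2] + [v_0,v_1].
As a 9×6 matrix over Z this has rank 5, with invariant factors (1,1,1,1,1).

Now H_k = ker ∂_k / im ∂_{k+1}, so:

  H_0: rank C_0 − rank ∂_1 = 5 − 4 = 1, and the invariant factors of ∂_1 are all 1, so H_0 = Z.
  H_1: rank ker ∂_1 − rank ∂_2 = (9 − 4) − 5 = 0, and the invariant factors of ∂_2 are all 1, so H_1 = 0.
  H_2: rank ker ∂_2 − rank ∂_3 = (6 − 5) − 0 = 1, and there is no ∂_3, so H_2 = Z.

As a check, the Euler characteristic is 5 − 9 + 6 = 2, which agrees with 1 − 0 + 1 = 2.

Hence the Betti numbers are b_0 = 1, b_1 = 0, b_2 = 1.

b_0 = 1, b_1 = 0, b_2 = 1.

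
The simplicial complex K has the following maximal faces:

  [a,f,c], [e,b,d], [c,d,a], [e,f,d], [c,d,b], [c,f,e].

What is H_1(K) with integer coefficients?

H_1 = Z.

Take the total order a < b < c < d < e < f on the vertex set. Then K (dimension 2) consists of the simplices:

  0-simplices (6): a, b, c, d, e, f
  1-simplices (12): ac, ad, af, bc, bd, be, cd, ce, cf, de, df, ef
  2-simplices (6): acd, acf, bcd, bde, cef, def

so the chain groups are C_0 ≅ Z^6, C_1 ≅ Z^12, C_2 ≅ Z^6.

The boundary map ∂_1: C_1 → C_0 is given by ∂[p,q] = [q] − [p].
The resulting 6×12 matrix has rank 5, and its Smith normal form has invariant factors (1,1,1,1,1).

∂_2: C_2 → C_1 sends each 2-simplex [p,q,r] to [q,r] − [p,r] + [p,q]. For instance
  ∂cef = ef − cf + ce,
  ∂acd = cd − ad + ac.
As a 12×6 matrix over Z this has rank 6, with invariant factors (1,1,1,1,1,1).

From H_k ≅ ker(∂_k) / im(∂_{k+1}) we obtain:

  H_1: rank ker ∂_1 − rank ∂_2 = (12 − 5) − 6 = 1, and the invariant factors of ∂_2 are all 1, so H_1 ≅ Z.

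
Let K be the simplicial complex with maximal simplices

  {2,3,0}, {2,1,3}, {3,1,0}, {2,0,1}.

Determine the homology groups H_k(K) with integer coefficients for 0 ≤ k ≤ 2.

H_0 = Z,  H_1 = 0,  H_2 = Z.

We work with the vertex ordering 0 < 1 < 2 < 3. The simplices of K, each written with vertices in increasing order, are:

  0-simplices (4): [0], [1], [2], [3]
  1-simplices (6): [0,1], [0,2], [0,3], [1,2], [1,3], [2,3]
  2-simplices (4): [0,1,2], [0,1,3], [0,2,3], [1,2,3]

so the chain groups are C_0 ≅ Z^4, C_1 ≅ Z^6, C_2 ≅ Z^4.

∂_1: C_1 → C_0 is given by ∂[p,q] = [q] − [p]. For instance
  ∂[1,3] = [3] − [1].
This gives a 4×6 integer matrix of rank 3; reducing to Smith normal form yields diagonal entries (1,1,1).

Boundary ∂_2: C_2 → C_1 maps a triangle to the signed sum of its edges. For instance
  ∂[0,2,3] = [2,3] − [0,3] + [0,2],
  ∂[1,2,3] = [2,3] − [1,3] + [1,2].
The 6×4 boundary matrix has rank 3 and Smith normal form diag(1,1,1).

From H_k ≅ ker(∂_k) / im(∂_{k+1}) we obtain:

  H_0: rank C_0 − rank ∂_1 = 4 − 3 = 1, and the invariant factors of ∂_1 are all 1, so H_0 = Z.
  H_1: rank ker ∂_1 − rank ∂_2 = (6 − 3) − 3 = 0, and the invariant factors of ∂_2 are all 1, so H_1 = 0.
  H_2: rank ker ∂_2 − rank ∂_3 = (4 − 3) − 0 = 1, and there is no ∂_3, so H_2 = Z.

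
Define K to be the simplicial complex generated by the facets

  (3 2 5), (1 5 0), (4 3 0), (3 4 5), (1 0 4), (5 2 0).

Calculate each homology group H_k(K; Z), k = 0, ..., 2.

H_0 ≅ Z,  H_1 ≅ Z,  H_2 = 0.

Order the vertices as 0 < 1 < 2 < 3 < 4 < 5. Listing each simplex with vertices in this order, K has dimension 2 with simplices:

  0-simplices (6): [0], [1], [2], [3], [4], [5]
  1-simplices (12): [0,1], [0,2], [0,3], [0,4], [0,5], [1,4], [1,5], [2,3], [2,5], [3,4], [3,5], [4,5]
  2-simplices (6): [0,1,4], [0,1,5], [0,2,5], [0,3,4], [2,3,5], [3,4,5]

so the chain groups are C_0 ≅ Z^6, C_1 ≅ Z^12, C_2 ≅ Z^6.

∂_1: C_1 → C_0 maps an edge to its endpoints' difference, ∂[p,q] = q − p. For instance
  ∂[1,5] = [5] − [1].
As a 6×12 matrix over Z this has rank 5, with invariant factors (1,1,1,1,1).

Boundary ∂_2: C_2 → C_1 maps a triangle to the signed sum of its edges. For instance
  ∂[2,3,5] = [3,5] − [2,5] + [2,3],
  ∂[0,1,4] = [1,4] − [0,4] + [0,1].
The resulting 12×6 matrix has rank 6, and its Smith normal form has invariant factors (1,1,1,1,1,1).

Reading off H_k = ker ∂_k / im ∂_{k+1}:

  H_0: rank C_0 − rank ∂_1 = 6 − 5 = 1, and the invariant factors of ∂_1 are all 1, so H_0 ≅ Z.
  H_1: rank ker ∂_1 − rank ∂_2 = (12 − 5) − 6 = 1, and the invariant factors of ∂_2 are all 1, so H_1 ≅ Z.
  H_2: rank ker ∂_2 − rank ∂_3 = (6 − 6) − 0 = 0, and there is no ∂_3, so H_2 ≅ 0.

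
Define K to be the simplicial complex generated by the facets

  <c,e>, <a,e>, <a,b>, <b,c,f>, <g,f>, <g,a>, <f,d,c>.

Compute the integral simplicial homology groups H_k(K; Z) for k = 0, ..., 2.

H_0 = Z,  H_1 = Z^2,  H_2 = 0.

K has 7 vertices, 10 edges, 2 triangles.
rank ∂_0 = 0, rank ∂_1 = 6 ⇒ b_0 = 7 − 0 − 6 = 1; all invariant factors of ∂_1 are 1 so no torsion. So H_0 ≅ Z.
rank ∂_1 = 6, rank ∂_2 = 2 ⇒ b_1 = 10 − 6 − 2 = 2; all invariant factors of ∂_2 are 1 so no torsion. So H_1 ≅ Z^2.
rank ∂_2 = 2, rank ∂_3 = 0 ⇒ b_2 = 2 − 2 − 0 = 0. So H_2 ≅ 0.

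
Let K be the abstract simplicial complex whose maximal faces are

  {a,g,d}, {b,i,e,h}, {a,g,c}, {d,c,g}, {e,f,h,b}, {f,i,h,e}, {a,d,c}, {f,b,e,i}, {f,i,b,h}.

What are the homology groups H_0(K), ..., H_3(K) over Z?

Fix the vertex order a < b < c < d < e < f < g < h < i and write every simplex with vertices in increasing order. Then dim K = 3 and the simplices of K are:

  0-simplices (9): a, b, c, d, e, f, g, h, i
  1-simplices (16): ac, ad, ag, be, bf, bh, bi, cd, cg, dg, ef, eh, ei, fh, fi, hi
  2-simplices (14): acd, acg, adg, bef, beh, bei, bfh, bfi, bhi, cdg, efh, efi, ehi, fhi
  3-simplices (5): befh, befi, behi, bfhi, efhi

so the chain groups are C_0 ≅ Z^9, C_1 ≅ Z^16, C_2 ≅ Z^14, C_3 ≅ Z^5.

The boundary map ∂_1: C_1 → C_0 maps an edge to its endpoints' difference, ∂[p,q] = q − p. For instance
  ∂dg = g − d.
The resulting 9×16 matrix has rank 7, and its Smith normal form has invariant factors (1,1,1,1,1,1,1).

∂_2: C_2 → C_1 sends each 2-simplex [p,q,r] to [q,r] − [p,r] + [p,q]. For instance
  ∂acg = cg − ag + ac,
  ∂beh = eh − bh + be.
As a 16×14 matrix over Z this has rank 9, with invariant factors (1,1,1,1,1,1,1,1,1).

The boundary map ∂_3: C_3 → C_2 sends each 3-simplex σ to the alternating sum Σ_i (−1)^i (σ with its i-th vertex removed). For instance
  ∂befi = efi − bfi + bei − bef,
  ∂befh = efh − bfh + beh − bef.
This gives a 14×5 integer matrix of rank 4; reducing to Smith normal form yields diagonal entries (1,1,1,1).

Reading off H_k = ker ∂_k / im ∂_{k+1}:

  H_0: rank C_0 − rank ∂_1 = 9 − 7 = 2, and the invariant factors of ∂_1 are all 1, so H_0 = Z^2.
  H_1: rank ker ∂_1 − rank ∂_2 = (16 − 7) − 9 = 0, and the invariant factors of ∂_2 are all 1, so H_1 = 0.
  H_2: rank ker ∂_2 − rank ∂_3 = (14 − 9) − 4 = 1, and the invariant factors of ∂_3 are all 1, so H_2 = Z.
  H_3: rank ker ∂_3 − rank ∂_4 = (5 − 4) − 0 = 1, and there is no ∂_4, so H_3 = Z.

(K is a triangulation of the disjoint union of the 2-sphere S^2 and the 3-sphere S^3.)

H_0 = Z^2,  H_1 = 0,  H_2 = Z,  H_3 = Z.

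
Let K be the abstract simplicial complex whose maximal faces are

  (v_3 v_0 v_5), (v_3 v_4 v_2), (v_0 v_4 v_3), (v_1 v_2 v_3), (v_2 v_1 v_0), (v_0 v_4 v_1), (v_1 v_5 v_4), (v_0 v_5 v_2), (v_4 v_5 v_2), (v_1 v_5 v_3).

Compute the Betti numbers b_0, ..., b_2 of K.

We work with the vertex ordering v_0 < v_1 < v_2 < v_3 < v_4 < v_5. The simplices of K, each written with vertices in increasing order, are:

  0-simplices (6): [v_0], [v_1], [v_2], [v_3], [v_4], [v_5]
  1-simplices (15): (15 of them)
  2-simplices (10): [v_0,v_1,v_2], [v_0,v_1,v_4], [v_0,v_2,v_5], [v_0,v_3,v_4], [v_0,v_3,v_5], [v_1,v_2,v_3], [v_1,v_3,v_5], [v_1,v_4,v_5], [v_2,v_3,v_4], [v_2,v_4,v_5]

so the chain groups are C_0 ≅ Z^6, C_1 ≅ Z^15, C_2 ≅ Z^10.

Boundary ∂_1: C_1 → C_0 maps an edge to its endpoints' difference, ∂[p,q] = q − p. For instance
  ∂[v_0,v_1] = [v_1] − [v_0].
As a 6×15 matrix over Z this has rank 5, with invariant factors (1,1,1,1,1).

∂_2: C_2 → C_1 acts by ∂[p,q,r] = [q,r] − [p,r] + [p,q]. For instance
  ∂[v_1,v_4,v_5] = [v_4,v_5] − [v_1,v_5] + [v_1,v_4],
  ∂[v_0,v_1,v_2] = [v_1,v_2] − [v_0,v_2] + [v_0,v_1].
The resulting 15×10 matrix has rank 10, and its Smith normal form has invariant factors (1,1,1,1,1,1,1,1,1,2).

Reading off H_k = ker ∂_k / im ∂_{k+1}:

  H_0: rank C_0 − rank ∂_1 = 6 − 5 = 1, and the invariant factors of ∂_1 are all 1, so H_0 ≅ Z.
  H_1: rank ker ∂_1 − rank ∂_2 = (15 − 5) − 10 = 0, and ∂_2 has invariant factor 2 > 1, so H_1 ≅ Z/2Z.
  H_2: rank ker ∂_2 − rank ∂_3 = (10 − 10) − 0 = 0, and there is no ∂_3, so H_2 ≅ 0.

Hence the Betti numbers are b_0 = 1, b_1 = 0, b_2 = 0.

b_0 = 1, b_1 = 0, b_2 = 0.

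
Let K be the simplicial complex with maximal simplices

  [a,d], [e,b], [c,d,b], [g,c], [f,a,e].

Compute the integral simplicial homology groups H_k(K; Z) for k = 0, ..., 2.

H_0 ≅ Z,  H_1 ≅ Z,  H_2 = 0.

Order the vertices as a < b < c < d < e < f < g. Listing each simplex with vertices in this order, K has dimension 2 with simplices:

  0-simplices (7): a, b, c, d, e, f, g
  1-simplices (9): ad, ae, af, bc, bd, be, cd, cg, ef
  2-simplices (2): aef, bcd

Hence C_0 ≅ Z^7, C_1 ≅ Z^9, C_2 ≅ Z^2.

Boundary ∂_1: C_1 → C_0 is given by ∂[p,q] = [q] − [p]. For instance
  ∂cd = d − c.
The resulting 7×9 matrix has rank 6, and its Smith normal form has invariant factors (1,1,1,1,1,1).

∂_2: C_2 → C_1 sends each 2-simplex [p,q,r] to [q,r] − [p,r] + [p,q]. For instance
  ∂bcd = cd − bd + bc,
  ∂aef = ef − af + ae.
As a 9×2 matrix over Z this has rank 2, with invariant factors (1,1).

Now H_k = ker ∂_k / im ∂_{k+1}, so:

  H_0: rank C_0 − rank ∂_1 = 7 − 6 = 1, and the invariant factors of ∂_1 are all 1, so H_0 ≅ Z.
  H_1: rank ker ∂_1 − rank ∂_2 = (9 − 6) − 2 = 1, and the invariant factors of ∂_2 are all 1, so H_1 ≅ Z.
  H_2: rank ker ∂_2 − rank ∂_3 = (2 − 2) − 0 = 0, and there is no ∂_3, so H_2 ≅ 0.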